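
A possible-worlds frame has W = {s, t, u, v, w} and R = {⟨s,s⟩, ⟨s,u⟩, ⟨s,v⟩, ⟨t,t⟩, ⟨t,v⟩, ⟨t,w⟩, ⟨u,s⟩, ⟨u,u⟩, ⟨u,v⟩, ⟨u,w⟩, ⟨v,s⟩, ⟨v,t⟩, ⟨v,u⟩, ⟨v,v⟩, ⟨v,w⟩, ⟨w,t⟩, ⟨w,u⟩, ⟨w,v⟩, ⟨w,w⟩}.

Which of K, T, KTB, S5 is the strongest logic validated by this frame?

KTB

Reflexive (axiom T): yes — every world is R-related to itself.
Symmetric (axiom B): yes — every pair in R has its reverse in R.
Euclidean (axiom 5): no — u R s and u R w, but not s R w.
So F validates K, T, KTB; S5 would additionally require R to be Euclidean. The strongest is KTB.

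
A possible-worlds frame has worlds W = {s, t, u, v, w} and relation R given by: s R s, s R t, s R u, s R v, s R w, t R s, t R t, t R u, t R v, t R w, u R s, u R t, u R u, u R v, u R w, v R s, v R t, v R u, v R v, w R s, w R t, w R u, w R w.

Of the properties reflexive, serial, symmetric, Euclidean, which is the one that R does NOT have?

Euclidean

Reflexive: yes — every world is R-related to itself.
Serial: yes — every world has a successor (e.g. s R s).
Symmetric: yes — every pair in R has its reverse in R.
Euclidean: no — s R v and s R w, but not v R w.
Only Euclidean fails.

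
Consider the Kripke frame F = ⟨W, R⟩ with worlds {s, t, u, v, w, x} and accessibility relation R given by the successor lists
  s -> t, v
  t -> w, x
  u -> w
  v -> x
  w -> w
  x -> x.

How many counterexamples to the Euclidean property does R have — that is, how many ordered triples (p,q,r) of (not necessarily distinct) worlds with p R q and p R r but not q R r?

6

Enumerating: (s,t,t), (s,t,v), (s,v,t), (s,v,v), (t,w,x), (t,x,w).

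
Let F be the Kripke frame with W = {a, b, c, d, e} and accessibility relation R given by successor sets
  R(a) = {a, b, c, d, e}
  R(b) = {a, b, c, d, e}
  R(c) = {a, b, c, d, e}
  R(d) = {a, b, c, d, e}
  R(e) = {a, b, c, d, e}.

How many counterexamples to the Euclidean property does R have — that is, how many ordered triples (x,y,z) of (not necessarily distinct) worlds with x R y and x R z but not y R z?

0

R is Euclidean; there are no such tuples.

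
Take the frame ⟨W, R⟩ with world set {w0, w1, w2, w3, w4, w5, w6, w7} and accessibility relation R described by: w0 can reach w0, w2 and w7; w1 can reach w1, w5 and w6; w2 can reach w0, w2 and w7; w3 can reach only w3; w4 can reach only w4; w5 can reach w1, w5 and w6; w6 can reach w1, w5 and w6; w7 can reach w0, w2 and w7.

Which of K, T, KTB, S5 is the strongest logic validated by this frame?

Reflexive (axiom T): yes — every world is R-related to itself.
Symmetric (axiom B): yes — every pair in R has its reverse in R.
Euclidean (axiom 5): yes — any two successors of a common world are R-related.
So F validates K, T, KTB, S5. The strongest is S5.

S5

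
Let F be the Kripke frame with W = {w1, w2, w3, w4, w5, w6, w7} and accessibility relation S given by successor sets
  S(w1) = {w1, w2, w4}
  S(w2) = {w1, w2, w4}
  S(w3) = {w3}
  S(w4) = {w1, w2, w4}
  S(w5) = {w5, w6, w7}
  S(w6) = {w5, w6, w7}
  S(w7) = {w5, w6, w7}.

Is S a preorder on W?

Yes

Reflexive: yes — every world is S-related to itself.
Transitive: yes — every two-step S-path is closed by a direct edge.
So S is a preorder.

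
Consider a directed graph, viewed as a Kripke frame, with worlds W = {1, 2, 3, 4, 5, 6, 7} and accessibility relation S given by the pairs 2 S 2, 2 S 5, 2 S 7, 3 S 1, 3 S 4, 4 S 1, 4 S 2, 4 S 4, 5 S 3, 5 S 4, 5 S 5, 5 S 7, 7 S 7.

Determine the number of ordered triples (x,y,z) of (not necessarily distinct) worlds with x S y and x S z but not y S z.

Enumerating: (2,5,2), (2,7,2), (2,7,5), (3,1,1), (3,1,4), (4,1,1), (4,1,2), (4,1,4), (4,2,1), (4,2,4), (5,3,3), (5,3,5), … and 7 more.
Total: 19.

19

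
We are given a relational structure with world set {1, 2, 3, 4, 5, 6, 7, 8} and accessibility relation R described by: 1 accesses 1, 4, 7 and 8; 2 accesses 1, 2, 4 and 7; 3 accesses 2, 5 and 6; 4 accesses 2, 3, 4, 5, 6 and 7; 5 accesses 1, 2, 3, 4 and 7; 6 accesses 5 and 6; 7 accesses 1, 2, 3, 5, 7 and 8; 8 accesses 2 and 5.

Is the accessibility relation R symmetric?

Symmetric: no — 1 R 4 but not 4 R 1.

No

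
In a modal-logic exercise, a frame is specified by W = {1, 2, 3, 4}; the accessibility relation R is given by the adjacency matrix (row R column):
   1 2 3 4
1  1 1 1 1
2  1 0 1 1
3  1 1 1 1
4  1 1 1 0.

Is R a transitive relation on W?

Transitive: no — 2 R 1 and 1 R 2, but not 2 R 2.

No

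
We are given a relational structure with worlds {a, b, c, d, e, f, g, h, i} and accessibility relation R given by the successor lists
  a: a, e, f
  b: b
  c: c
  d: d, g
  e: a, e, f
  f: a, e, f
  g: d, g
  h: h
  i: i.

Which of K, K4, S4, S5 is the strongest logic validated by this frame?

Transitive (axiom 4): yes — every two-step R-path is closed by a direct edge.
Reflexive (axiom T): yes — every world is R-related to itself.
Euclidean (axiom 5): yes — any two successors of a common world are R-related.
So F validates K, K4, S4, S5. The strongest is S5.

S5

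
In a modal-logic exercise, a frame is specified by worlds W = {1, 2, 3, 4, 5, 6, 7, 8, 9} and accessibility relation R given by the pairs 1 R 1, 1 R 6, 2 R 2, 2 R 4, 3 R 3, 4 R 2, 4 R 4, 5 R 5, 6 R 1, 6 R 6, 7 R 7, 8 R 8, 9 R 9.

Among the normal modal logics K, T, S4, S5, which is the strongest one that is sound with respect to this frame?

S5

Reflexive (axiom T): yes — every world is R-related to itself.
Transitive (axiom 4): yes — every two-step R-path is closed by a direct edge.
Euclidean (axiom 5): yes — any two successors of a common world are R-related.
So F validates K, T, S4, S5. The strongest is S5.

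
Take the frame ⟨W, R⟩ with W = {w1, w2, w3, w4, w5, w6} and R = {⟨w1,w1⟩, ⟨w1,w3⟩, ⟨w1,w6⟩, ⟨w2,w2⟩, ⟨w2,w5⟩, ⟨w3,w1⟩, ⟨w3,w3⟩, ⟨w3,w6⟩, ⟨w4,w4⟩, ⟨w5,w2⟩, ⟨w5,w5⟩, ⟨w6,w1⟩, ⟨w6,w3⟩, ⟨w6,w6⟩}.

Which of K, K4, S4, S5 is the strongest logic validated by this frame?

S5

Transitive (axiom 4): yes — every two-step R-path is closed by a direct edge.
Reflexive (axiom T): yes — every world is R-related to itself.
Euclidean (axiom 5): yes — any two successors of a common world are R-related.
So F validates K, K4, S4, S5. The strongest is S5.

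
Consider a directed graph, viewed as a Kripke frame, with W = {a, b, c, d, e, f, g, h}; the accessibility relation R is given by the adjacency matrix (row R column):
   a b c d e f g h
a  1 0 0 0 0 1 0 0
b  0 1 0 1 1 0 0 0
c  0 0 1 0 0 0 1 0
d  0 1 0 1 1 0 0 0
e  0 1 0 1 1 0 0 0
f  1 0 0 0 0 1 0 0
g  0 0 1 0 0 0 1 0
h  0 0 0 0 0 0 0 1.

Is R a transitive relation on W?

Transitive: yes — every two-step R-path is closed by a direct edge.

Yes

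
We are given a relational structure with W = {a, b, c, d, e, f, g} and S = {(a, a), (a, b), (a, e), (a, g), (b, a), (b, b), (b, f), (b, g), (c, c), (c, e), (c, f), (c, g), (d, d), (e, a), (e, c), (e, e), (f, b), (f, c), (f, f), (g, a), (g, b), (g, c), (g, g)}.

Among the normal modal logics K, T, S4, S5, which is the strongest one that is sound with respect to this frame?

T

Reflexive (axiom T): yes — every world is S-related to itself.
Transitive (axiom 4): no — a S b and b S f, but not a S f.
Euclidean (axiom 5): no — a S b and a S e, but not b S e.
So F validates K, T; S4 would additionally require S to be transitive. The strongest is T.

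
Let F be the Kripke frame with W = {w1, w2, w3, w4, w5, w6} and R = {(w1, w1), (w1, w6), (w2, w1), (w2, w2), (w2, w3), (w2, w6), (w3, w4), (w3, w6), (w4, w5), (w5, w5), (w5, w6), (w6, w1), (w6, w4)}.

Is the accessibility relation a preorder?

Reflexive: no — w3 is not related to itself.
Transitive: no — w1 R w6 and w6 R w4, but not w1 R w4.
So R is not a preorder.

No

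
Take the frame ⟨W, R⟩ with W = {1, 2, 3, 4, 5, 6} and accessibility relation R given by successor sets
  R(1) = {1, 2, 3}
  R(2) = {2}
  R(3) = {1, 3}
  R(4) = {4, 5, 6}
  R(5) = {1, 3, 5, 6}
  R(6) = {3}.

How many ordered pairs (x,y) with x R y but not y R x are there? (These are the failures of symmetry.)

Enumerating: (1,2), (4,5), (4,6), (5,1), (5,3), (5,6), (6,3).

7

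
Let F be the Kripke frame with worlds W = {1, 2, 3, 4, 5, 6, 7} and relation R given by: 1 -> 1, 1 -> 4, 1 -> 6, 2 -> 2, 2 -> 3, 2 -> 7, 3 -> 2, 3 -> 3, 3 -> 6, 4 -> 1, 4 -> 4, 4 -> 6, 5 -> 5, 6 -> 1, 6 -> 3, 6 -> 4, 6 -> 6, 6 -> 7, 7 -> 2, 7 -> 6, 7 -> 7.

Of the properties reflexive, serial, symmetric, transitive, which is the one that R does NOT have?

transitive

Reflexive: yes — every world is R-related to itself.
Serial: yes — every world has a successor (e.g. 1 R 1).
Symmetric: yes — every pair in R has its reverse in R.
Transitive: no — 1 R 6 and 6 R 3, but not 1 R 3.
Only transitive fails.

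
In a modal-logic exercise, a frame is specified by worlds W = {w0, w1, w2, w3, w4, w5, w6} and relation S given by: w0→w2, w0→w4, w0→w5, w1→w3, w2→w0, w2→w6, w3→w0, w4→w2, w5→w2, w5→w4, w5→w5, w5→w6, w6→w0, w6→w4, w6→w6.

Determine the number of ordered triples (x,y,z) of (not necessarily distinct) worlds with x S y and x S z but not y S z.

23

Enumerating: (w0,w2,w2), (w0,w2,w4), (w0,w2,w5), (w0,w4,w4), (w0,w4,w5), (w1,w3,w3), (w2,w0,w0), (w2,w0,w6), (w3,w0,w0), (w4,w2,w2), (w5,w2,w2), (w5,w2,w4), … and 11 more.
Total: 23.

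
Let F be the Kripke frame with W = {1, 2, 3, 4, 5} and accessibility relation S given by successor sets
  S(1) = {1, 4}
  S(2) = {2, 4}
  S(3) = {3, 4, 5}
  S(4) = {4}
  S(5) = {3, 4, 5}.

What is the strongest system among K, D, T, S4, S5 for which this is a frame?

S4

Serial (axiom D): yes — every world has a successor (e.g. 1 S 1).
Reflexive (axiom T): yes — every world is S-related to itself.
Transitive (axiom 4): yes — every two-step S-path is closed by a direct edge.
Euclidean (axiom 5): no — 3 S 4 and 3 S 5, but not 4 S 5.
So F validates K, D, T, S4; S5 would additionally require S to be Euclidean. The strongest is S4.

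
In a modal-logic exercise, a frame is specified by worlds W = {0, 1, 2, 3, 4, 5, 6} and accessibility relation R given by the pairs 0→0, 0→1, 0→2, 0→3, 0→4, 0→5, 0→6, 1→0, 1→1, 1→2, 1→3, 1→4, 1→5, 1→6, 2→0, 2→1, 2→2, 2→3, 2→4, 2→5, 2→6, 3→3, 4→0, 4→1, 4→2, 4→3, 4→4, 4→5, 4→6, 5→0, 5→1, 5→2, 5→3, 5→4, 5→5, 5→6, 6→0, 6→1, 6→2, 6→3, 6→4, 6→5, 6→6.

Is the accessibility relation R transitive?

Yes

Transitive: yes — every two-step R-path is closed by a direct edge.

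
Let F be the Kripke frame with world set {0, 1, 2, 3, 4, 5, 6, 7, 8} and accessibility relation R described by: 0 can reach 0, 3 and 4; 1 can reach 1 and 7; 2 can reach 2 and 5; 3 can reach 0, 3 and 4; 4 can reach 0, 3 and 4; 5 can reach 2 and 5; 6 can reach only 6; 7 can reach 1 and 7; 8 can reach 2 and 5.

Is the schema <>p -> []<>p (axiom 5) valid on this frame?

By correspondence theory, 5 is valid on a frame iff R is Euclidean.
Euclidean: yes — any two successors of a common world are R-related.

Yes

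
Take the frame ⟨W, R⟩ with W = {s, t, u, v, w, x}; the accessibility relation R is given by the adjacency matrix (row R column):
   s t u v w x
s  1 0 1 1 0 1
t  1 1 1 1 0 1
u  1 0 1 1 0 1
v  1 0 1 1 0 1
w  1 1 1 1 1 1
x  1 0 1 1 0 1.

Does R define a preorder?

Reflexive: yes — every world is R-related to itself.
Transitive: yes — every two-step R-path is closed by a direct edge.
So R is a preorder.

Yes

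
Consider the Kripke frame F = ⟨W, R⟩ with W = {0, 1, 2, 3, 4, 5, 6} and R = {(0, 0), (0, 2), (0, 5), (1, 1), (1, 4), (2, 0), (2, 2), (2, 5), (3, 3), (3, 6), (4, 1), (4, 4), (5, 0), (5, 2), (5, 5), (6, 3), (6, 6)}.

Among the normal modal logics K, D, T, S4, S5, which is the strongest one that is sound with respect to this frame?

S5

Serial (axiom D): yes — every world has a successor (e.g. 0 R 0).
Reflexive (axiom T): yes — every world is R-related to itself.
Transitive (axiom 4): yes — every two-step R-path is closed by a direct edge.
Euclidean (axiom 5): yes — any two successors of a common world are R-related.
So F validates K, D, T, S4, S5. The strongest is S5.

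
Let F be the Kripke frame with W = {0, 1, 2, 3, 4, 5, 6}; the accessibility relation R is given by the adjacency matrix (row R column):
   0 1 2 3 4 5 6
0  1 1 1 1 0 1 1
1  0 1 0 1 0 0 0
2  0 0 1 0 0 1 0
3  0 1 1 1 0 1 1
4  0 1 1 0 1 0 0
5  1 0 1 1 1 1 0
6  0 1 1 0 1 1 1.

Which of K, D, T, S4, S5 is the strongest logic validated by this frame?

T

Serial (axiom D): yes — every world has a successor (e.g. 0 R 0).
Reflexive (axiom T): yes — every world is R-related to itself.
Transitive (axiom 4): no — 0 R 5 and 5 R 4, but not 0 R 4.
Euclidean (axiom 5): no — 0 R 1 and 0 R 2, but not 1 R 2.
So F validates K, D, T; S4 would additionally require R to be transitive. The strongest is T.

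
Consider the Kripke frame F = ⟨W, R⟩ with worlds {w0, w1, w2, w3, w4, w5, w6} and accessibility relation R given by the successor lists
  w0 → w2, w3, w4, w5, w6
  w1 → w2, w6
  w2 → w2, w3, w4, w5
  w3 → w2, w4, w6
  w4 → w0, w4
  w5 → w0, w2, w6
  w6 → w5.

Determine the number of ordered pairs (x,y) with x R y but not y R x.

8

Enumerating: (w0,w2), (w0,w3), (w0,w6), (w1,w2), (w1,w6), (w2,w4), (w3,w4), (w3,w6).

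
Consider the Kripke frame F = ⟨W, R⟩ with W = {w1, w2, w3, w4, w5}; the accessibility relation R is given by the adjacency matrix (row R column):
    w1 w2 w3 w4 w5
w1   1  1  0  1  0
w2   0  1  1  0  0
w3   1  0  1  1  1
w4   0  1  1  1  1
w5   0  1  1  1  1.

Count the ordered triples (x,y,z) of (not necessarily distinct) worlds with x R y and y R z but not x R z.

Enumerating: (w1,w2,w3), (w1,w4,w3), (w1,w4,w5), (w2,w3,w1), (w2,w3,w4), (w2,w3,w5), (w3,w1,w2), (w3,w4,w2), (w3,w5,w2), (w4,w3,w1), (w5,w3,w1).

11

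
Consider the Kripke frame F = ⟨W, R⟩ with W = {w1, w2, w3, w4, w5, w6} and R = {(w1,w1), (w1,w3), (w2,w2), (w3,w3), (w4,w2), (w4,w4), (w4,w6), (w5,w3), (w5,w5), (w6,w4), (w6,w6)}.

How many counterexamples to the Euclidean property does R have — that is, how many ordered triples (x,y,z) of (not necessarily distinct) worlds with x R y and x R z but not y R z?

Enumerating: (w1,w3,w1), (w4,w2,w4), (w4,w2,w6), (w4,w6,w2), (w5,w3,w5).

5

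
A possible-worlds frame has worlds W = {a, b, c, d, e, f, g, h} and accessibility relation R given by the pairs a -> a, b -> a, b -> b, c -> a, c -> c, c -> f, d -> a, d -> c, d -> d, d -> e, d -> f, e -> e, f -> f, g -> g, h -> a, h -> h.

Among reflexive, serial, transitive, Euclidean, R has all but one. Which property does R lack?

Reflexive: yes — every world is R-related to itself.
Serial: yes — every world has a successor (e.g. a R a).
Transitive: yes — every two-step R-path is closed by a direct edge.
Euclidean: no — c R a and c R f, but not a R f.
Only Euclidean fails.

Euclidean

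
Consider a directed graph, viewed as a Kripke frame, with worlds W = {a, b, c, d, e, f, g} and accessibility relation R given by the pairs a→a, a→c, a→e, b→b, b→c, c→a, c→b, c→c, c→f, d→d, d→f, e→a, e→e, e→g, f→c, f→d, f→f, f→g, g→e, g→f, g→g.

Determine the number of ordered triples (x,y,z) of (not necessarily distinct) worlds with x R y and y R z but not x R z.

Enumerating: (a,c,b), (a,c,f), (a,e,g), (b,c,a), (b,c,f), (c,a,e), (c,f,d), (c,f,g), (d,f,c), (d,f,g), (e,a,c), (e,g,f), (f,c,a), (f,c,b), (f,g,e), (g,e,a), (g,f,c), (g,f,d).

18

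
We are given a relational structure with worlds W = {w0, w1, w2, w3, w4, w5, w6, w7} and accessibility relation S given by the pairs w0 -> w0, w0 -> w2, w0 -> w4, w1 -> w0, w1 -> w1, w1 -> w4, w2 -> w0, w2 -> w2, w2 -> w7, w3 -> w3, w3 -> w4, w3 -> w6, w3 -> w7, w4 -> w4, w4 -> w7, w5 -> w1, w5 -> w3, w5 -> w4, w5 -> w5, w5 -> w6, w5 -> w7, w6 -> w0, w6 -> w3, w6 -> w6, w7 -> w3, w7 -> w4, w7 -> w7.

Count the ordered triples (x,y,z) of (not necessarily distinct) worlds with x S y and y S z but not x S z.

Enumerating: (w0,w2,w7), (w0,w4,w7), (w1,w0,w2), (w1,w4,w7), (w2,w0,w4), (w2,w7,w3), (w2,w7,w4), (w3,w6,w0), (w4,w7,w3), (w5,w1,w0), (w5,w6,w0), (w6,w0,w2), (w6,w0,w4), (w6,w3,w4), (w6,w3,w7), (w7,w3,w6).

16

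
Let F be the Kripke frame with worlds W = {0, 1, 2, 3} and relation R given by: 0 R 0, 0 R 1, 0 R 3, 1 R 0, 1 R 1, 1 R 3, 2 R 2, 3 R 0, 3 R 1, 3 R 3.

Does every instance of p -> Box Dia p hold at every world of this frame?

The schema B characterises exactly the symmetric frames.
Symmetric: yes — every pair in R has its reverse in R.

Yes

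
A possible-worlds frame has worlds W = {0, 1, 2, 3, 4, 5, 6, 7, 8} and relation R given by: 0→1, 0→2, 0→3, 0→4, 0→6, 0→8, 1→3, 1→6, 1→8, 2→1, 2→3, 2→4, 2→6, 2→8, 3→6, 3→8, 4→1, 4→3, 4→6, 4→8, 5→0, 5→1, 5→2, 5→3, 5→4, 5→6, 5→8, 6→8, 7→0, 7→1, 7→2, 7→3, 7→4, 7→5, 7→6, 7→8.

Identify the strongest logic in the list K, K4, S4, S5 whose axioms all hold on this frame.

Transitive (axiom 4): yes — every two-step R-path is closed by a direct edge.
Reflexive (axiom T): no — 0 is not related to itself.
Euclidean (axiom 5): no — 0 R 1 and 0 R 2, but not 1 R 2.
So F validates K, K4; S4 would additionally require R to be reflexive. The strongest is K4.

K4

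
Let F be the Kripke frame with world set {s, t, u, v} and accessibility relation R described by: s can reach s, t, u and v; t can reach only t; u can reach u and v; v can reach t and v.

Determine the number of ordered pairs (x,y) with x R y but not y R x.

Enumerating: (s,t), (s,u), (s,v), (u,v), (v,t).

5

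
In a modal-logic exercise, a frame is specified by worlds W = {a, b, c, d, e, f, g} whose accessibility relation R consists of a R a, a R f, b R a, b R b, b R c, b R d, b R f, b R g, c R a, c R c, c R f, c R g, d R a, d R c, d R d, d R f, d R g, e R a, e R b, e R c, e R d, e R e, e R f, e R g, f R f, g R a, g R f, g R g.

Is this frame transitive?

Yes

Transitive: yes — every two-step R-path is closed by a direct edge.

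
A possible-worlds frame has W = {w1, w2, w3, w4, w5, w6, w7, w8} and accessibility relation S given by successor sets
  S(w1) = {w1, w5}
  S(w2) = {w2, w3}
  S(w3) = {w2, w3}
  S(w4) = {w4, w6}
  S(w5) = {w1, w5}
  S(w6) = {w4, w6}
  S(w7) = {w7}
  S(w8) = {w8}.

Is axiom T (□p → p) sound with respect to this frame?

By correspondence theory, T is valid on a frame iff S is reflexive.
Reflexive: yes — every world is S-related to itself.

Yes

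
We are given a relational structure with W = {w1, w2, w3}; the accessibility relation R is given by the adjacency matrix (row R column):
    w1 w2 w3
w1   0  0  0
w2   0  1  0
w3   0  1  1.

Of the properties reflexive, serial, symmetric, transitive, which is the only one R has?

transitive

Reflexive: no — w1 is not related to itself.
Serial: no — w1 has no R-successor.
Symmetric: no — w3 R w2 but not w2 R w3.
Transitive: yes — every two-step R-path is closed by a direct edge.
Only transitive holds.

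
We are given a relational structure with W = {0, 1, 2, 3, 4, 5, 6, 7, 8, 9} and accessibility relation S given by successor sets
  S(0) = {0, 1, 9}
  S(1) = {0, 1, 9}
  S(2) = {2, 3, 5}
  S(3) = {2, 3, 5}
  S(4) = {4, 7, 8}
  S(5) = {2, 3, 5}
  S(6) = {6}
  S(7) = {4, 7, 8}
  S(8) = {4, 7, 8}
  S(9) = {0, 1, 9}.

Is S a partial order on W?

Reflexive: yes — every world is S-related to itself.
Transitive: yes — every two-step S-path is closed by a direct edge.
Antisymmetric: no — 0 S 1 and 1 S 0 with 0 ≠ 1.
So S is not a partial order.

No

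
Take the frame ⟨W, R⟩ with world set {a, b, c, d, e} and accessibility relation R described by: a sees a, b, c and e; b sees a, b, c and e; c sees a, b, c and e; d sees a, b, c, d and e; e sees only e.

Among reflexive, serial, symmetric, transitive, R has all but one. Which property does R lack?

Reflexive: yes — every world is R-related to itself.
Serial: yes — every world has a successor (e.g. a R a).
Symmetric: no — a R e but not e R a.
Transitive: yes — every two-step R-path is closed by a direct edge.
Only symmetric fails.

symmetric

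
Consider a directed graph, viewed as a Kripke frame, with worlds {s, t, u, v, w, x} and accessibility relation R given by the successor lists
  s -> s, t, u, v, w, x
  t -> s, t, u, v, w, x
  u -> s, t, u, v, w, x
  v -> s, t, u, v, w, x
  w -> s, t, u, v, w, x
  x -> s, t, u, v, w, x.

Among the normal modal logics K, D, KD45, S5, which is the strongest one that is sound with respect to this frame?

S5

Serial (axiom D): yes — every world has a successor (e.g. s R s).
Euclidean (axiom 5): yes — any two successors of a common world are R-related.
Transitive (axiom 4): yes — every two-step R-path is closed by a direct edge.
Reflexive (axiom T): yes — every world is R-related to itself.
So F validates K, D, KD45, S5. The strongest is S5.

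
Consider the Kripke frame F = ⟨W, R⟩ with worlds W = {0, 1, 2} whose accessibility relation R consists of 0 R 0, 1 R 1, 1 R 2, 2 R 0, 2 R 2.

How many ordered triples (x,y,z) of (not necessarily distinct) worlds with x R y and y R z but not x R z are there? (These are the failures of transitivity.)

Enumerating: (1,2,0).

1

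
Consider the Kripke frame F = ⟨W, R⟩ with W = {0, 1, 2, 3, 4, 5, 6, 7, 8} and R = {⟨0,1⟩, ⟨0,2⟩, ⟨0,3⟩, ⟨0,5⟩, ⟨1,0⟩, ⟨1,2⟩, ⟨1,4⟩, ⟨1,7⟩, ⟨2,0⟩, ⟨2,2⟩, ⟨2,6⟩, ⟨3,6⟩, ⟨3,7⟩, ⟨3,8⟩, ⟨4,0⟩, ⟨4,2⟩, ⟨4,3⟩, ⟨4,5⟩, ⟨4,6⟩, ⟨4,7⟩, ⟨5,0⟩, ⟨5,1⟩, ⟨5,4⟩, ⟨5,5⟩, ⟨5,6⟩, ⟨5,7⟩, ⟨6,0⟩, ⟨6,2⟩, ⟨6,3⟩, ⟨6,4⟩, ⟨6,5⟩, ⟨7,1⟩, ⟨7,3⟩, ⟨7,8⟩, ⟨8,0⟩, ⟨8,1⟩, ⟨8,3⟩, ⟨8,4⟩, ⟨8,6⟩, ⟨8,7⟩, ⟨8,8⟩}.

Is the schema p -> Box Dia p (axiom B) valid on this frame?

No

The schema B characterises exactly the symmetric frames.
Symmetric: no — 0 R 3 but not 3 R 0.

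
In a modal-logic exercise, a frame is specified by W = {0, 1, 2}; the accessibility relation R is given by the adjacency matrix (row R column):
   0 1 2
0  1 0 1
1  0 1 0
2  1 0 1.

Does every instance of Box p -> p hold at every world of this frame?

Yes

By correspondence theory, T is valid on a frame iff R is reflexive.
Reflexive: yes — every world is R-related to itself.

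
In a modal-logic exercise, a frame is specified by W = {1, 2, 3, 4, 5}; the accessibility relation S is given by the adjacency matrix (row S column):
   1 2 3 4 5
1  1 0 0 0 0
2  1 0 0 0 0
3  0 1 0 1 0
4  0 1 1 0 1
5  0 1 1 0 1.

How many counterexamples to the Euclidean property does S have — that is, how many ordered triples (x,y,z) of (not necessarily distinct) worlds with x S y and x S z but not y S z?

13

Enumerating: (3,2,2), (3,2,4), (3,4,4), (4,2,2), (4,2,3), (4,2,5), (4,3,3), (4,3,5), (5,2,2), (5,2,3), (5,2,5), (5,3,3), (5,3,5).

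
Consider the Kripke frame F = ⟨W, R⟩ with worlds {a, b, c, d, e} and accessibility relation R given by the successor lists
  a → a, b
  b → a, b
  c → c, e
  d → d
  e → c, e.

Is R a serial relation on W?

Yes

Serial: yes — every world has a successor (e.g. a R a).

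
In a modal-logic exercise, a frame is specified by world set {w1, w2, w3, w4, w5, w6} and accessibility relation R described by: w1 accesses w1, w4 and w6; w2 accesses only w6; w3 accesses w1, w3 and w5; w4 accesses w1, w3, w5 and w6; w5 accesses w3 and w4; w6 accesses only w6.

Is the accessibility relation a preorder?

Reflexive: no — w2 is not related to itself.
Transitive: no — w1 R w4 and w4 R w3, but not w1 R w3.
So R is not a preorder.

No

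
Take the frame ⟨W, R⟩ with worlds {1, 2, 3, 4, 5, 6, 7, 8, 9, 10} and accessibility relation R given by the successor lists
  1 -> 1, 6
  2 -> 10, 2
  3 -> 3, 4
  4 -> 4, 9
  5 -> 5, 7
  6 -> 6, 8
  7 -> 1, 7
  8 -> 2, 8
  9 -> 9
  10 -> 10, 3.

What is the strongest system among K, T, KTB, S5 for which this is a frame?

Reflexive (axiom T): yes — every world is R-related to itself.
Symmetric (axiom B): no — 1 R 6 but not 6 R 1.
Euclidean (axiom 5): no — 1 R 6 and 1 R 1, but not 6 R 1.
So F validates K, T; KTB would additionally require R to be symmetric. The strongest is T.

T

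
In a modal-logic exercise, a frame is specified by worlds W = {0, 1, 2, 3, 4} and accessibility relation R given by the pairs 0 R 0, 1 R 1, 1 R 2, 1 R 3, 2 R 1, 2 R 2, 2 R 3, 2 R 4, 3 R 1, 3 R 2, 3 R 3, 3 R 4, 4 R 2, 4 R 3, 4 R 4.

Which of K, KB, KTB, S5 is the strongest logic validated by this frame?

KTB

Symmetric (axiom B): yes — every pair in R has its reverse in R.
Reflexive (axiom T): yes — every world is R-related to itself.
Euclidean (axiom 5): no — 2 R 1 and 2 R 4, but not 1 R 4.
So F validates K, KB, KTB; S5 would additionally require R to be Euclidean. The strongest is KTB.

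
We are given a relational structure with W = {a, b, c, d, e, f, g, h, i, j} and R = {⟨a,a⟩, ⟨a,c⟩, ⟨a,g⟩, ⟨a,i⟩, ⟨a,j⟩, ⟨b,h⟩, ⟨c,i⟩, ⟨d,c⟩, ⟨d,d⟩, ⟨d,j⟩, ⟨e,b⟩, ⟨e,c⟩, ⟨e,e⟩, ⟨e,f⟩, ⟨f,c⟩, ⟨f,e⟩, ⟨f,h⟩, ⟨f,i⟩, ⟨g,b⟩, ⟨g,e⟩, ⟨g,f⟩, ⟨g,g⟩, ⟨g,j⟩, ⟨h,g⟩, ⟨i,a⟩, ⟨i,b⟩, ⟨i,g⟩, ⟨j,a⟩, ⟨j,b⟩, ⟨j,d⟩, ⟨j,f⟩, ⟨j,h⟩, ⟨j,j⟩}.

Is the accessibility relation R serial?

Serial: yes — every world has a successor (e.g. a R a).

Yes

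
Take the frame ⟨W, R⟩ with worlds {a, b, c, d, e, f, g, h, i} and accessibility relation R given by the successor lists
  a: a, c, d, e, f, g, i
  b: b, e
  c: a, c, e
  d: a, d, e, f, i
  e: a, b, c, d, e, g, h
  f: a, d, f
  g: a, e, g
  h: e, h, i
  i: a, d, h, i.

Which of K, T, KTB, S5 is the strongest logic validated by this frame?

KTB

Reflexive (axiom T): yes — every world is R-related to itself.
Symmetric (axiom B): yes — every pair in R has its reverse in R.
Euclidean (axiom 5): no — a R c and a R d, but not c R d.
So F validates K, T, KTB; S5 would additionally require R to be Euclidean. The strongest is KTB.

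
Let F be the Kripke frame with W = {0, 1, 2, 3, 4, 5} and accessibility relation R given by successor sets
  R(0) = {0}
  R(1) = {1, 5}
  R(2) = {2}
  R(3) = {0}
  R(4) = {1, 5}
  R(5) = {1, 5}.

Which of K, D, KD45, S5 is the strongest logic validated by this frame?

Serial (axiom D): yes — every world has a successor (e.g. 0 R 0).
Euclidean (axiom 5): yes — any two successors of a common world are R-related.
Transitive (axiom 4): yes — every two-step R-path is closed by a direct edge.
Reflexive (axiom T): no — 3 is not related to itself.
So F validates K, D, KD45; S5 would additionally require R to be reflexive. The strongest is KD45.

KD45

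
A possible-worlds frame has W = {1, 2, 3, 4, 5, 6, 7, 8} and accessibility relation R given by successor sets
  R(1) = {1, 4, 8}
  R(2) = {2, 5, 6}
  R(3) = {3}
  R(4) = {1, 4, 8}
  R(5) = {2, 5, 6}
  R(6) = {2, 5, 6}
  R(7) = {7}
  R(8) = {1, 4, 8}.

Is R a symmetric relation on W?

Yes

Symmetric: yes — every pair in R has its reverse in R.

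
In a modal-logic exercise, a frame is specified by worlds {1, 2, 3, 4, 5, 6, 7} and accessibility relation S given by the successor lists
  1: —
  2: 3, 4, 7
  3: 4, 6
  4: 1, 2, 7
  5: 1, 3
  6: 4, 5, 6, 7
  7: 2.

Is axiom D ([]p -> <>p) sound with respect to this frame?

No

The schema D characterises exactly the serial frames.
Serial: no — 1 has no S-successor.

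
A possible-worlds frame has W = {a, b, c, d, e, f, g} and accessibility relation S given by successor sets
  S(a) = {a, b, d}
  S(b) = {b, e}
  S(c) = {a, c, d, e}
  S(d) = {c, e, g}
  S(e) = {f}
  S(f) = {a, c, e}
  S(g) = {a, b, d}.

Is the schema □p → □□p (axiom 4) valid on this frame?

No

Axiom 4 corresponds to the accessibility relation being transitive.
Transitive: no — a S b and b S e, but not a S e.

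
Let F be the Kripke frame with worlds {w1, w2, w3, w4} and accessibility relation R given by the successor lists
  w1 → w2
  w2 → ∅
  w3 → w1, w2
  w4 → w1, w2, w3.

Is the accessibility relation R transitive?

Transitive: yes — every two-step R-path is closed by a direct edge.

Yes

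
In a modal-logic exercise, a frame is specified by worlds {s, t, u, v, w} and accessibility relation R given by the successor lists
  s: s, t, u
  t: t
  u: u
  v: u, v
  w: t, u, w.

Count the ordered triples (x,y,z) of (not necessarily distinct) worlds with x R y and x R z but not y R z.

Enumerating: (s,t,s), (s,t,u), (s,u,s), (s,u,t), (v,u,v), (w,t,u), (w,t,w), (w,u,t), (w,u,w).

9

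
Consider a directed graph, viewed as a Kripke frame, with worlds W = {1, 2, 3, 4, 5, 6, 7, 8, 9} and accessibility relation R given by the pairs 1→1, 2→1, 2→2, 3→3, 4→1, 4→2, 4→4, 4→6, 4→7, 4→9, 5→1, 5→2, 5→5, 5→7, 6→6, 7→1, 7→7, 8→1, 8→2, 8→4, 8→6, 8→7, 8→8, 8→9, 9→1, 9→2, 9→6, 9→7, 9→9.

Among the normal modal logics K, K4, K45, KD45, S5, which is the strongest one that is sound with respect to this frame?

K4

Transitive (axiom 4): yes — every two-step R-path is closed by a direct edge.
Euclidean (axiom 5): no — 4 R 1 and 4 R 2, but not 1 R 2.
Serial (axiom D): yes — every world has a successor (e.g. 1 R 1).
Reflexive (axiom T): yes — every world is R-related to itself.
So F validates K, K4; K45 would additionally require R to be Euclidean. The strongest is K4.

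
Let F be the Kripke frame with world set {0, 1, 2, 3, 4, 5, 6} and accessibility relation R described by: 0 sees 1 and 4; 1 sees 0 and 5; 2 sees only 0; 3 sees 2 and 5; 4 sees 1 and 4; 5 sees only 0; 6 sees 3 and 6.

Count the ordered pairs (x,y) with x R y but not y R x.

Enumerating: (0,4), (1,5), (2,0), (3,2), (3,5), (4,1), (5,0), (6,3).

8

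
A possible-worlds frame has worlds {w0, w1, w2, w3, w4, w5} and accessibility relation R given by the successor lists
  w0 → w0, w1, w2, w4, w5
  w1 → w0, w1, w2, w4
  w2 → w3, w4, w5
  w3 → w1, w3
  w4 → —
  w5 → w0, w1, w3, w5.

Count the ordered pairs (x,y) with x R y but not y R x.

Enumerating: (w0,w2), (w0,w4), (w1,w2), (w1,w4), (w2,w3), (w2,w4), (w2,w5), (w3,w1), (w5,w1), (w5,w3).

10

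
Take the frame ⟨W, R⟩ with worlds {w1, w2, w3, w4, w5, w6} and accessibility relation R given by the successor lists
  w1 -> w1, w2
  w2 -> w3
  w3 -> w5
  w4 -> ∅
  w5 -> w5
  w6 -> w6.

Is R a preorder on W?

Reflexive: no — w2 is not related to itself.
Transitive: no — w1 R w2 and w2 R w3, but not w1 R w3.
So R is not a preorder.

No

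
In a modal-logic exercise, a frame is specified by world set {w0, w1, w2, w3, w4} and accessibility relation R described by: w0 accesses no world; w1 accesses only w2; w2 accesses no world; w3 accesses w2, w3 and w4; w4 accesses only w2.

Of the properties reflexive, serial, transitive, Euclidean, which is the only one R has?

transitive

Reflexive: no — w0 is not related to itself.
Serial: no — w0 has no R-successor.
Transitive: yes — every two-step R-path is closed by a direct edge.
Euclidean: no — w3 R w2 and w3 R w4, but not w2 R w4.
Only transitive holds.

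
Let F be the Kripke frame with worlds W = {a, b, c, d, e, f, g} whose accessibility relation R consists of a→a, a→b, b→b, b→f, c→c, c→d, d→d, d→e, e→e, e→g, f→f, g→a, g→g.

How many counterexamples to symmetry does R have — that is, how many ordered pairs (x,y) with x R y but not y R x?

6

Enumerating: (a,b), (b,f), (c,d), (d,e), (e,g), (g,a).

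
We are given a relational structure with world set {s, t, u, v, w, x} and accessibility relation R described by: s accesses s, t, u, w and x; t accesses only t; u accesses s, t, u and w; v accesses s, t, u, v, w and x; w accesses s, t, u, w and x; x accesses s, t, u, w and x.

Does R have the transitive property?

No

Transitive: no — u R s and s R x, but not u R x.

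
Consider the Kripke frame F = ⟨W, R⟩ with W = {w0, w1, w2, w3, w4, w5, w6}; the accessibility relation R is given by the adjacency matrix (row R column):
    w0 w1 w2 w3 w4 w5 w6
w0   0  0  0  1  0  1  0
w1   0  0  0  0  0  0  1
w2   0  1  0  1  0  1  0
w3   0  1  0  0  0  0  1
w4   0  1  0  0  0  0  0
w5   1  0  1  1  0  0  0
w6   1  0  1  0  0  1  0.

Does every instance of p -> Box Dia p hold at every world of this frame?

No

By correspondence theory, B is valid on a frame iff R is symmetric.
Symmetric: no — w0 R w3 but not w3 R w0.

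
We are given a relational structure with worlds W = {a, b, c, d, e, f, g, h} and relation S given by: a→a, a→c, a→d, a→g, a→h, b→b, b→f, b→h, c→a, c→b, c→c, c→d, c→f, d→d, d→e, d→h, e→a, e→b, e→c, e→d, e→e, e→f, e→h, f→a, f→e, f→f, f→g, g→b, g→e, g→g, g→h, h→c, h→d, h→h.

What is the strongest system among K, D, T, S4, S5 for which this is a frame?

T

Serial (axiom D): yes — every world has a successor (e.g. a S a).
Reflexive (axiom T): yes — every world is S-related to itself.
Transitive (axiom 4): no — a S c and c S b, but not a S b.
Euclidean (axiom 5): no — a S c and a S g, but not c S g.
So F validates K, D, T; S4 would additionally require S to be transitive. The strongest is T.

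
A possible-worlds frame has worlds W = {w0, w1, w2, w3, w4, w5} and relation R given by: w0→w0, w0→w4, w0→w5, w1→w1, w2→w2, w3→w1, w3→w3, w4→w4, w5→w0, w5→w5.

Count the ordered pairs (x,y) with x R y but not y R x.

2

Enumerating: (w0,w4), (w3,w1).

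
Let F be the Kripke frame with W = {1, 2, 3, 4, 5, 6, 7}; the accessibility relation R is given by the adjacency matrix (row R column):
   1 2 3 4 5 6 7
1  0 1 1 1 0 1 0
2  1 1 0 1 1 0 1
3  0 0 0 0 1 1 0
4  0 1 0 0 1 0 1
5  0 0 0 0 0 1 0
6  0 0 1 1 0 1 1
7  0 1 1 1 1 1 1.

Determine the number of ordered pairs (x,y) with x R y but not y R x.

10

Enumerating: (1,3), (1,4), (1,6), (2,5), (3,5), (4,5), (5,6), (6,4), (7,3), (7,5).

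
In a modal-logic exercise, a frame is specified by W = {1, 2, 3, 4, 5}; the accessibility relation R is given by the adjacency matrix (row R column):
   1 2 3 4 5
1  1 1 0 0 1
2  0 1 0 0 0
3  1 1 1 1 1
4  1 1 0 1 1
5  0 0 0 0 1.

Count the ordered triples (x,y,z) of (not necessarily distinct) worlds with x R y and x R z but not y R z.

22

Enumerating: (1,2,1), (1,2,5), (1,5,1), (1,5,2), (3,1,3), (3,1,4), (3,2,1), (3,2,3), (3,2,4), (3,2,5), (3,4,3), (3,5,1), … and 10 more.
Total: 22.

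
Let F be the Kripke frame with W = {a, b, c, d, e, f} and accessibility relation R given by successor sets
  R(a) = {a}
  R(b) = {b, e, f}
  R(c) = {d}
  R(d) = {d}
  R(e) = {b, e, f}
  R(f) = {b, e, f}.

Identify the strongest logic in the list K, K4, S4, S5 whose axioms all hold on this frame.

Transitive (axiom 4): yes — every two-step R-path is closed by a direct edge.
Reflexive (axiom T): no — c is not related to itself.
Euclidean (axiom 5): yes — any two successors of a common world are R-related.
So F validates K, K4; S4 would additionally require R to be reflexive. The strongest is K4.

K4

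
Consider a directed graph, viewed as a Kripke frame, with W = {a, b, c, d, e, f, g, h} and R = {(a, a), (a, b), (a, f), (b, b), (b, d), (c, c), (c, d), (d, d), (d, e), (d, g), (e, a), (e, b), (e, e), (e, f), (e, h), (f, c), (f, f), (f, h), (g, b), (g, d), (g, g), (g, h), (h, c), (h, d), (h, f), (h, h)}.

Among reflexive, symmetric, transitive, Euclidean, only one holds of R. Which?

Reflexive: yes — every world is R-related to itself.
Symmetric: no — a R b but not b R a.
Transitive: no — a R b and b R d, but not a R d.
Euclidean: no — a R b and a R f, but not b R f.
Only reflexive holds.

reflexive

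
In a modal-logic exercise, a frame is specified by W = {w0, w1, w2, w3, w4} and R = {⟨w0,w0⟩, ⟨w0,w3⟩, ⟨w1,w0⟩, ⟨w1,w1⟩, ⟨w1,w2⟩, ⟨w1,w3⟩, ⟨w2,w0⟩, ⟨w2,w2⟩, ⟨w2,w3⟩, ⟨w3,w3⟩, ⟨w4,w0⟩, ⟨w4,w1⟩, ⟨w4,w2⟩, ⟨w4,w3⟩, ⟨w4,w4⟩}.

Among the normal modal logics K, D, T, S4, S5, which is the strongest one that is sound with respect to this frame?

S4

Serial (axiom D): yes — every world has a successor (e.g. w0 R w0).
Reflexive (axiom T): yes — every world is R-related to itself.
Transitive (axiom 4): yes — every two-step R-path is closed by a direct edge.
Euclidean (axiom 5): no — w1 R w0 and w1 R w2, but not w0 R w2.
So F validates K, D, T, S4; S5 would additionally require R to be Euclidean. The strongest is S4.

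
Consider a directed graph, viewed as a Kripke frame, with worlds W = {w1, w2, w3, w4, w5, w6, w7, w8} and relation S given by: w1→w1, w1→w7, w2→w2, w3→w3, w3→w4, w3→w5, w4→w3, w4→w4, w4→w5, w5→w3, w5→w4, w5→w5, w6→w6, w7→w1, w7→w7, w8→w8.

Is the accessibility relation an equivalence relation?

Reflexive: yes — every world is S-related to itself.
Symmetric: yes — every pair in S has its reverse in S.
Transitive: yes — every two-step S-path is closed by a direct edge.
So S is an equivalence relation.

Yes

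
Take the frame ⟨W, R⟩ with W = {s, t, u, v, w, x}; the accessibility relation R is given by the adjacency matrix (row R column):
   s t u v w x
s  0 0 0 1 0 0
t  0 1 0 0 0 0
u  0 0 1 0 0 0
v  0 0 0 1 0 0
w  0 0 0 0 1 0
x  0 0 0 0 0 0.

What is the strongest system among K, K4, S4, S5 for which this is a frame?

Transitive (axiom 4): yes — every two-step R-path is closed by a direct edge.
Reflexive (axiom T): no — s is not related to itself.
Euclidean (axiom 5): yes — any two successors of a common world are R-related.
So F validates K, K4; S4 would additionally require R to be reflexive. The strongest is K4.

K4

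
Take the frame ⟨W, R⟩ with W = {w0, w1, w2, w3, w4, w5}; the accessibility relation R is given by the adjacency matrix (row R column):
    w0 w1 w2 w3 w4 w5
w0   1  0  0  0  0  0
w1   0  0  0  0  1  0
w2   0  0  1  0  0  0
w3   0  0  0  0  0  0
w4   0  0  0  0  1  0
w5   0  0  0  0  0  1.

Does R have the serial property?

Serial: no — w3 has no R-successor.

No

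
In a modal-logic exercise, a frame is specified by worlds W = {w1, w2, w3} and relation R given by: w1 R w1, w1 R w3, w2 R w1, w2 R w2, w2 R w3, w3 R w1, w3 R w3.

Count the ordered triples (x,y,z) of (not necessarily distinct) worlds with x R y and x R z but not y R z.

Enumerating: (w2,w1,w2), (w2,w3,w2).

2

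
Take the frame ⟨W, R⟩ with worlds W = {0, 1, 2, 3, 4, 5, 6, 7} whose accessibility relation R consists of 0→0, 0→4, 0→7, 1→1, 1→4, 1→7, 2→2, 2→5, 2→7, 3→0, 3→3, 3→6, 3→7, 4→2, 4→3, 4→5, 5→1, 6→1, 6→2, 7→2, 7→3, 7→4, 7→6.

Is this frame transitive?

No

Transitive: no — 0 R 4 and 4 R 2, but not 0 R 2.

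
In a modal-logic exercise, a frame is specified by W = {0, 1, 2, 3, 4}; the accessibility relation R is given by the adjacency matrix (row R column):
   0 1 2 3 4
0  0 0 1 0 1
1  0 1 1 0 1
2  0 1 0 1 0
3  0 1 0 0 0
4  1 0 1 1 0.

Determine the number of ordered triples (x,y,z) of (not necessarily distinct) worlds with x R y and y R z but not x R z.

14

Enumerating: (0,2,1), (0,2,3), (0,4,0), (0,4,3), (1,2,3), (1,4,0), (1,4,3), (2,1,2), (2,1,4), (3,1,2), (3,1,4), (4,0,4), (4,2,1), (4,3,1).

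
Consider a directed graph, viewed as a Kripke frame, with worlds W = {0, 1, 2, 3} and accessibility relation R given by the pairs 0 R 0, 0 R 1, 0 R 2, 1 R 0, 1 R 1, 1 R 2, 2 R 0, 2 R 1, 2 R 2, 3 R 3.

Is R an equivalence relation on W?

Yes

Reflexive: yes — every world is R-related to itself.
Symmetric: yes — every pair in R has its reverse in R.
Transitive: yes — every two-step R-path is closed by a direct edge.
So R is an equivalence relation.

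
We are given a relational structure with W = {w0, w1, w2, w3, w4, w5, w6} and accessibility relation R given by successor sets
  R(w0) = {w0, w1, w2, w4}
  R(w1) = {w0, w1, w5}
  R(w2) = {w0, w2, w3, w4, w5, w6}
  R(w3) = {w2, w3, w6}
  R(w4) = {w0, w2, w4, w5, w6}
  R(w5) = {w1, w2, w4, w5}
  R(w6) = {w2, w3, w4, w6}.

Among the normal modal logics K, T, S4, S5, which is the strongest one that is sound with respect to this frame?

Reflexive (axiom T): yes — every world is R-related to itself.
Transitive (axiom 4): no — w0 R w1 and w1 R w5, but not w0 R w5.
Euclidean (axiom 5): no — w0 R w1 and w0 R w2, but not w1 R w2.
So F validates K, T; S4 would additionally require R to be transitive. The strongest is T.

T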